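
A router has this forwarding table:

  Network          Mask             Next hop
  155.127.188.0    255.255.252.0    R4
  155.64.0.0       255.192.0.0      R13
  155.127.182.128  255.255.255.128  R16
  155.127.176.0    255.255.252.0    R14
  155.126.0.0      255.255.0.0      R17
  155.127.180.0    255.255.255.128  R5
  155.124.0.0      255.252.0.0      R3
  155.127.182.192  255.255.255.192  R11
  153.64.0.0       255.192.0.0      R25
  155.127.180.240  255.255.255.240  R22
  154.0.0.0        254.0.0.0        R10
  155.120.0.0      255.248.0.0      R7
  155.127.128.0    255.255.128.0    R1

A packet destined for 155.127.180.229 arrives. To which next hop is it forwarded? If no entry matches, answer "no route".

R1

Routes whose prefix contains 155.127.180.229:
  154.0.0.0/7 (154.0.0.0 - 155.255.255.255) -> R10
  155.64.0.0/10 (155.64.0.0 - 155.127.255.255) -> R13
  155.120.0.0/13 (155.120.0.0 - 155.127.255.255) -> R7
  155.124.0.0/14 (155.124.0.0 - 155.127.255.255) -> R3
  155.127.128.0/17 (155.127.128.0 - 155.127.255.255) -> R1
More-specific entries that do NOT match:
  155.127.180.240/28 (155.127.180.240 - 155.127.180.255) does not contain 155.127.180.229
  155.127.182.192/26 (155.127.182.192 - 155.127.182.255) does not contain 155.127.180.229
  155.127.182.128/25 (155.127.182.128 - 155.127.182.255) does not contain 155.127.180.229
  155.127.180.0/25 (155.127.180.0 - 155.127.180.127) does not contain 155.127.180.229
  155.127.188.0/22 (155.127.188.0 - 155.127.191.255) does not contain 155.127.180.229
  155.127.176.0/22 (155.127.176.0 - 155.127.179.255) does not contain 155.127.180.229
Longest matching prefix is /17 -> next hop R1.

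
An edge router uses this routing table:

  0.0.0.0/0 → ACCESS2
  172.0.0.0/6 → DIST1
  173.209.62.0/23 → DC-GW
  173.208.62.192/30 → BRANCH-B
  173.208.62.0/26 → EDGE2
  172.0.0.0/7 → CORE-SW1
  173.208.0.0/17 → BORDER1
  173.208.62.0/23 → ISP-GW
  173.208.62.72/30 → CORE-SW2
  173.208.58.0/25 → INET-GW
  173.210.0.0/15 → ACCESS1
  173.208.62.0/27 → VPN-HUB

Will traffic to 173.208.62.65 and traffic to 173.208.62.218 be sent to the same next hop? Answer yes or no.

173.208.62.65: longest match 173.208.62.0/23 -> ISP-GW
173.208.62.218: longest match 173.208.62.0/23 -> ISP-GW

yes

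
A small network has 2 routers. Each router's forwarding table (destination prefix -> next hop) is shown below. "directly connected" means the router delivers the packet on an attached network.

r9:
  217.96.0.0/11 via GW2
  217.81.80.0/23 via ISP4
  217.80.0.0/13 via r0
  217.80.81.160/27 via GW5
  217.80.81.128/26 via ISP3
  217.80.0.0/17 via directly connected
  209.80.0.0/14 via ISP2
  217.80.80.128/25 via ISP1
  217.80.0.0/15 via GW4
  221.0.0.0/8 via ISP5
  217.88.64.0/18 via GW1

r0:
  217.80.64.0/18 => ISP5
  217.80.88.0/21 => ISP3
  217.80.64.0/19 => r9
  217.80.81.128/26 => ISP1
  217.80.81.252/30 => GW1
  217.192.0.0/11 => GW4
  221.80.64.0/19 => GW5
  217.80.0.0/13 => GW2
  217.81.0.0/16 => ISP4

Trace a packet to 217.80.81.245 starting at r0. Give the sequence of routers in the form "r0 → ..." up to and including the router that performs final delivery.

At r0: longest match for 217.80.81.245 is 217.80.64.0/19 -> r9
At r9: longest match for 217.80.81.245 is 217.80.0.0/17 -> directly connected

r0 → r9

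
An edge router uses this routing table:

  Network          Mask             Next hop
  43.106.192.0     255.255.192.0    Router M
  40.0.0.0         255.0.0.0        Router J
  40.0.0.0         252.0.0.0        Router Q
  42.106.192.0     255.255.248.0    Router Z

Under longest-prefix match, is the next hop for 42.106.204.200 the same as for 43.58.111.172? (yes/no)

42.106.204.200: longest match 40.0.0.0/6 -> Router Q
43.58.111.172: longest match 40.0.0.0/6 -> Router Q

yes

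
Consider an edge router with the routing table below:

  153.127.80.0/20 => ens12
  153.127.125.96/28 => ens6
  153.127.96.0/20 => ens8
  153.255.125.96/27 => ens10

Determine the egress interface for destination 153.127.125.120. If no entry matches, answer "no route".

No entry's prefix contains 153.127.125.120; there is no default route.

no route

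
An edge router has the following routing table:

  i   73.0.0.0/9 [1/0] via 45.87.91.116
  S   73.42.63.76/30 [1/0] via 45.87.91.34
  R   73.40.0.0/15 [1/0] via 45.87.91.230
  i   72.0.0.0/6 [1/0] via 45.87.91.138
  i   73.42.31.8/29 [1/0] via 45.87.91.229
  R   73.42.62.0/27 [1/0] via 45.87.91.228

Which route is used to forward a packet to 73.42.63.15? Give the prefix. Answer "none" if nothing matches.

Entries matching 73.42.63.15:
  72.0.0.0/6 (72.0.0.0 - 75.255.255.255)
  73.0.0.0/9 (73.0.0.0 - 73.127.255.255)
Most specific is 73.0.0.0/9.

73.0.0.0/9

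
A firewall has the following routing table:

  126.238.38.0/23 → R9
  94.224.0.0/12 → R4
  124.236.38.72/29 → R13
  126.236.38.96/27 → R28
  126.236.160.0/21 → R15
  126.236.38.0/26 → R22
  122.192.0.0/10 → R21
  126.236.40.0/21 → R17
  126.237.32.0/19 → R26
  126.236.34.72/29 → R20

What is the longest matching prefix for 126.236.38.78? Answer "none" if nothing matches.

none

126.236.38.78 is outside every listed prefix and there is no default route.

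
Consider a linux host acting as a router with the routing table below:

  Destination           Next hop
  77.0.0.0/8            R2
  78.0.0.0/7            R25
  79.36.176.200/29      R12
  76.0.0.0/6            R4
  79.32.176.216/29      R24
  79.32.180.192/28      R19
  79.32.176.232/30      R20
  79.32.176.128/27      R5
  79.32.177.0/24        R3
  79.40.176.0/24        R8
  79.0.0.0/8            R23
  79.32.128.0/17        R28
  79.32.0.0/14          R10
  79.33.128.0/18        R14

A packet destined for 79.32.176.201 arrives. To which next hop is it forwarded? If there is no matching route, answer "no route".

R28

Routes whose prefix contains 79.32.176.201:
  76.0.0.0/6 (76.0.0.0 - 79.255.255.255) -> R4
  78.0.0.0/7 (78.0.0.0 - 79.255.255.255) -> R25
  79.0.0.0/8 (79.0.0.0 - 79.255.255.255) -> R23
  79.32.0.0/14 (79.32.0.0 - 79.35.255.255) -> R10
  79.32.128.0/17 (79.32.128.0 - 79.32.255.255) -> R28
More-specific entries that do NOT match:
  79.32.176.232/30 (79.32.176.232 - 79.32.176.235) does not contain 79.32.176.201
  79.36.176.200/29 (79.36.176.200 - 79.36.176.207) does not contain 79.32.176.201
  79.32.176.216/29 (79.32.176.216 - 79.32.176.223) does not contain 79.32.176.201
  79.32.180.192/28 (79.32.180.192 - 79.32.180.207) does not contain 79.32.176.201
  79.32.176.128/27 (79.32.176.128 - 79.32.176.159) does not contain 79.32.176.201
  79.32.177.0/24 (79.32.177.0 - 79.32.177.255) does not contain 79.32.176.201
  79.40.176.0/24 (79.40.176.0 - 79.40.176.255) does not contain 79.32.176.201
  79.33.128.0/18 (79.33.128.0 - 79.33.191.255) does not contain 79.32.176.201
Longest matching prefix is /17 -> next hop R28.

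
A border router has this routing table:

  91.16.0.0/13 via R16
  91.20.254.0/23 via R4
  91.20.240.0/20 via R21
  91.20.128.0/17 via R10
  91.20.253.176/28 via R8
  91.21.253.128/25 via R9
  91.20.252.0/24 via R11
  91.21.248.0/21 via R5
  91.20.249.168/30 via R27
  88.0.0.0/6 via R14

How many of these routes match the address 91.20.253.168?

Prefixes containing 91.20.253.168:
  88.0.0.0/6 (88.0.0.0 - 91.255.255.255)
  91.16.0.0/13 (91.16.0.0 - 91.23.255.255)
  91.20.128.0/17 (91.20.128.0 - 91.20.255.255)
  91.20.240.0/20 (91.20.240.0 - 91.20.255.255)
Total matching entries: 4.

4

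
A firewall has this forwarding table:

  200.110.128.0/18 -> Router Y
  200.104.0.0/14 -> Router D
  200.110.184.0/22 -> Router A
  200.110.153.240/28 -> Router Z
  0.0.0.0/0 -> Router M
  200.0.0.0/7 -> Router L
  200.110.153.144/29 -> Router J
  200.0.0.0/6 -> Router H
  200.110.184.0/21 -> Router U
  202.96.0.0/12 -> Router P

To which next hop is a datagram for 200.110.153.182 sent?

Router Y

Routes whose prefix contains 200.110.153.182:
  0.0.0.0/0 (default, matches everything) -> Router M
  200.0.0.0/6 (200.0.0.0 - 203.255.255.255) -> Router H
  200.0.0.0/7 (200.0.0.0 - 201.255.255.255) -> Router L
  200.110.128.0/18 (200.110.128.0 - 200.110.191.255) -> Router Y
More-specific entries that do NOT match:
  200.110.153.144/29 (200.110.153.144 - 200.110.153.151) does not contain 200.110.153.182
  200.110.153.240/28 (200.110.153.240 - 200.110.153.255) does not contain 200.110.153.182
  200.110.184.0/22 (200.110.184.0 - 200.110.187.255) does not contain 200.110.153.182
  200.110.184.0/21 (200.110.184.0 - 200.110.191.255) does not contain 200.110.153.182
Longest matching prefix is /18 -> next hop Router Y.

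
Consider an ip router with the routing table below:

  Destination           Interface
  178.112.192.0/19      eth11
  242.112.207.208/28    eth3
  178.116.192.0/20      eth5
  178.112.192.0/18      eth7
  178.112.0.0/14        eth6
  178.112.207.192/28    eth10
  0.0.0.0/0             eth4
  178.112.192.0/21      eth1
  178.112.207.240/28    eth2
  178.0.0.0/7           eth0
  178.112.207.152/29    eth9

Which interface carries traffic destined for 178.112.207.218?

Routes whose prefix contains 178.112.207.218:
  0.0.0.0/0 (default, matches everything) -> eth4
  178.0.0.0/7 (178.0.0.0 - 179.255.255.255) -> eth0
  178.112.0.0/14 (178.112.0.0 - 178.115.255.255) -> eth6
  178.112.192.0/18 (178.112.192.0 - 178.112.255.255) -> eth7
  178.112.192.0/19 (178.112.192.0 - 178.112.223.255) -> eth11
More-specific entries that do NOT match:
  178.112.207.152/29 (178.112.207.152 - 178.112.207.159) does not contain 178.112.207.218
  242.112.207.208/28 (242.112.207.208 - 242.112.207.223) does not contain 178.112.207.218
  178.112.207.192/28 (178.112.207.192 - 178.112.207.207) does not contain 178.112.207.218
  178.112.207.240/28 (178.112.207.240 - 178.112.207.255) does not contain 178.112.207.218
  178.112.192.0/21 (178.112.192.0 - 178.112.199.255) does not contain 178.112.207.218
  178.116.192.0/20 (178.116.192.0 - 178.116.207.255) does not contain 178.112.207.218
Longest matching prefix is /19 -> interface eth11.

eth11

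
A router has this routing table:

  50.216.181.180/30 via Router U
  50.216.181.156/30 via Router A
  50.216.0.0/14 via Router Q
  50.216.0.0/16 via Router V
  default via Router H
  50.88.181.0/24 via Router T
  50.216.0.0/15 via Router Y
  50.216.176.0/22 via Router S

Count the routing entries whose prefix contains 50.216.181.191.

Prefixes containing 50.216.181.191:
  0.0.0.0/0 (default, matches everything)
  50.216.0.0/14 (50.216.0.0 - 50.219.255.255)
  50.216.0.0/15 (50.216.0.0 - 50.217.255.255)
  50.216.0.0/16 (50.216.0.0 - 50.216.255.255)
Total matching entries: 4.

4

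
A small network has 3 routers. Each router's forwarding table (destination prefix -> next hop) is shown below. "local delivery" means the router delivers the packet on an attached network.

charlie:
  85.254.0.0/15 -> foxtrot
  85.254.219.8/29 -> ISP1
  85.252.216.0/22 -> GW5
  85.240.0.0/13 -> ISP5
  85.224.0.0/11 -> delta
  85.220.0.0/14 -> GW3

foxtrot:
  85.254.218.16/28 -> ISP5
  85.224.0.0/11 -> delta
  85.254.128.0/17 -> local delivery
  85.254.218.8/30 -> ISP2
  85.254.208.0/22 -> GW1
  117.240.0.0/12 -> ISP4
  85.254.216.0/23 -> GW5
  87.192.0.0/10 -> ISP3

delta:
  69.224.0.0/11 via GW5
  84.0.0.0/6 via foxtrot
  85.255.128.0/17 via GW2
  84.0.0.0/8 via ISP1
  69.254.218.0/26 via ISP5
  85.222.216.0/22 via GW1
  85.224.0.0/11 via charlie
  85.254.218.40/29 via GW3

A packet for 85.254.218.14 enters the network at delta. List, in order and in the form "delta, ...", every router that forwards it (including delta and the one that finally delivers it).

At delta: longest match for 85.254.218.14 is 85.224.0.0/11 -> charlie
At charlie: longest match for 85.254.218.14 is 85.254.0.0/15 -> foxtrot
At foxtrot: longest match for 85.254.218.14 is 85.254.128.0/17 -> local delivery

delta, charlie, foxtrot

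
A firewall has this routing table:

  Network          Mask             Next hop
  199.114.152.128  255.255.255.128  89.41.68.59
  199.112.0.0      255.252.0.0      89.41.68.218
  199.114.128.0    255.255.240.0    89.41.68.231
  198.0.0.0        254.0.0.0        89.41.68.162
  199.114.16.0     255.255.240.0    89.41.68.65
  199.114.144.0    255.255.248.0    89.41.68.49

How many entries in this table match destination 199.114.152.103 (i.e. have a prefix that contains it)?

2

Prefixes containing 199.114.152.103:
  198.0.0.0/7 (198.0.0.0 - 199.255.255.255)
  199.112.0.0/14 (199.112.0.0 - 199.115.255.255)
Total matching entries: 2.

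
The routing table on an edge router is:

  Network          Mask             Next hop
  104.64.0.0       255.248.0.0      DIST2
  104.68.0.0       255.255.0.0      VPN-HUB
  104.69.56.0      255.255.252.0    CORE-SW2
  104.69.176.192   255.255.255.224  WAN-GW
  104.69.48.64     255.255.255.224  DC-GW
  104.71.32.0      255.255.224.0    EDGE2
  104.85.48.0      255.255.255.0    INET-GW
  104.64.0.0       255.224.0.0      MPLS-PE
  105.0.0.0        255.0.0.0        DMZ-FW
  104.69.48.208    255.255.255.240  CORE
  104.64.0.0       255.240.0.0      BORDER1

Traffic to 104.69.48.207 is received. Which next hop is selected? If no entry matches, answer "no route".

DIST2

Routes whose prefix contains 104.69.48.207:
  104.64.0.0/11 (104.64.0.0 - 104.95.255.255) -> MPLS-PE
  104.64.0.0/12 (104.64.0.0 - 104.79.255.255) -> BORDER1
  104.64.0.0/13 (104.64.0.0 - 104.71.255.255) -> DIST2
More-specific entries that do NOT match:
  104.69.48.208/28 (104.69.48.208 - 104.69.48.223) does not contain 104.69.48.207
  104.69.176.192/27 (104.69.176.192 - 104.69.176.223) does not contain 104.69.48.207
  104.69.48.64/27 (104.69.48.64 - 104.69.48.95) does not contain 104.69.48.207
  104.85.48.0/24 (104.85.48.0 - 104.85.48.255) does not contain 104.69.48.207
  104.69.56.0/22 (104.69.56.0 - 104.69.59.255) does not contain 104.69.48.207
  104.71.32.0/19 (104.71.32.0 - 104.71.63.255) does not contain 104.69.48.207
  104.68.0.0/16 (104.68.0.0 - 104.68.255.255) does not contain 104.69.48.207
Longest matching prefix is /13 -> next hop DIST2.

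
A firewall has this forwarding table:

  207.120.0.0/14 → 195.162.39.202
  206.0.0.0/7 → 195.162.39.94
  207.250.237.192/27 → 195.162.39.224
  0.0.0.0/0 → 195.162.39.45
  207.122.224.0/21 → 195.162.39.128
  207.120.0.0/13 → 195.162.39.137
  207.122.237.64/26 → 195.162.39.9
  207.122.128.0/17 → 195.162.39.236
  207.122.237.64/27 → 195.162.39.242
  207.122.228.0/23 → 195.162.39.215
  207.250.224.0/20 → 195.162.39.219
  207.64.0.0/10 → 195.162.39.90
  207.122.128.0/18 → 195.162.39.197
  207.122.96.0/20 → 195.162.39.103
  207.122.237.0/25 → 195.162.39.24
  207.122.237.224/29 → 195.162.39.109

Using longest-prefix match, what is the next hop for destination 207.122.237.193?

Routes whose prefix contains 207.122.237.193:
  0.0.0.0/0 (default, matches everything) -> 195.162.39.45
  206.0.0.0/7 (206.0.0.0 - 207.255.255.255) -> 195.162.39.94
  207.64.0.0/10 (207.64.0.0 - 207.127.255.255) -> 195.162.39.90
  207.120.0.0/13 (207.120.0.0 - 207.127.255.255) -> 195.162.39.137
  207.120.0.0/14 (207.120.0.0 - 207.123.255.255) -> 195.162.39.202
  207.122.128.0/17 (207.122.128.0 - 207.122.255.255) -> 195.162.39.236
More-specific entries that do NOT match:
  207.122.237.224/29 (207.122.237.224 - 207.122.237.231) does not contain 207.122.237.193
  207.250.237.192/27 (207.250.237.192 - 207.250.237.223) does not contain 207.122.237.193
  207.122.237.64/27 (207.122.237.64 - 207.122.237.95) does not contain 207.122.237.193
  207.122.237.64/26 (207.122.237.64 - 207.122.237.127) does not contain 207.122.237.193
  207.122.237.0/25 (207.122.237.0 - 207.122.237.127) does not contain 207.122.237.193
  207.122.228.0/23 (207.122.228.0 - 207.122.229.255) does not contain 207.122.237.193
  207.122.224.0/21 (207.122.224.0 - 207.122.231.255) does not contain 207.122.237.193
  207.250.224.0/20 (207.250.224.0 - 207.250.239.255) does not contain 207.122.237.193
  207.122.96.0/20 (207.122.96.0 - 207.122.111.255) does not contain 207.122.237.193
  207.122.128.0/18 (207.122.128.0 - 207.122.191.255) does not contain 207.122.237.193
Longest matching prefix is /17 -> next hop 195.162.39.236.

195.162.39.236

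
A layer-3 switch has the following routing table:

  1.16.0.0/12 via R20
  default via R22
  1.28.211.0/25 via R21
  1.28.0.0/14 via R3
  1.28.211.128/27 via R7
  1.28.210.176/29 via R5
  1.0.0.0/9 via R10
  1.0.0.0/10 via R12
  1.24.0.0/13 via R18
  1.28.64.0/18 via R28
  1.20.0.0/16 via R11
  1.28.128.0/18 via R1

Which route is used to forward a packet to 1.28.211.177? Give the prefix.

1.28.0.0/14

Entries matching 1.28.211.177:
  0.0.0.0/0 (default, matches everything)
  1.0.0.0/9 (1.0.0.0 - 1.127.255.255)
  1.0.0.0/10 (1.0.0.0 - 1.63.255.255)
  1.16.0.0/12 (1.16.0.0 - 1.31.255.255)
  1.24.0.0/13 (1.24.0.0 - 1.31.255.255)
  1.28.0.0/14 (1.28.0.0 - 1.31.255.255)
Most specific is 1.28.0.0/14.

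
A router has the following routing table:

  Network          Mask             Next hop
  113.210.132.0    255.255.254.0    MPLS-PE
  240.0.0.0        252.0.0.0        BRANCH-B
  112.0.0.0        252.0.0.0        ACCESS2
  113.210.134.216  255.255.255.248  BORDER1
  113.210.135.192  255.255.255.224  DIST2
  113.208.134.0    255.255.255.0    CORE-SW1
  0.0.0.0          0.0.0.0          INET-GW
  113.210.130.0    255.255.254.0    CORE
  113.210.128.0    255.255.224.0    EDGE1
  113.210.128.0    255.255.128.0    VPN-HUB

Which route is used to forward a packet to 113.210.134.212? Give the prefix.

Entries matching 113.210.134.212:
  0.0.0.0/0 (default, matches everything)
  112.0.0.0/6 (112.0.0.0 - 115.255.255.255)
  113.210.128.0/17 (113.210.128.0 - 113.210.255.255)
  113.210.128.0/19 (113.210.128.0 - 113.210.159.255)
Most specific is 113.210.128.0/19.

113.210.128.0/19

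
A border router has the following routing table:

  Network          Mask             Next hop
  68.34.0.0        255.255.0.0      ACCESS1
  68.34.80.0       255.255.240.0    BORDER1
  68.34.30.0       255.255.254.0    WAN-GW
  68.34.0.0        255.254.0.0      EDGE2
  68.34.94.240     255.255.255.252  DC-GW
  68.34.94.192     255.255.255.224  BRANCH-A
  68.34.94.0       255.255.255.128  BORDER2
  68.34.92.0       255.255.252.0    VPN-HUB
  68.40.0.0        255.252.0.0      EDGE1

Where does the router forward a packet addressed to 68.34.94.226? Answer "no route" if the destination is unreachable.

Routes whose prefix contains 68.34.94.226:
  68.34.0.0/15 (68.34.0.0 - 68.35.255.255) -> EDGE2
  68.34.0.0/16 (68.34.0.0 - 68.34.255.255) -> ACCESS1
  68.34.80.0/20 (68.34.80.0 - 68.34.95.255) -> BORDER1
  68.34.92.0/22 (68.34.92.0 - 68.34.95.255) -> VPN-HUB
More-specific entries that do NOT match:
  68.34.94.240/30 (68.34.94.240 - 68.34.94.243) does not contain 68.34.94.226
  68.34.94.192/27 (68.34.94.192 - 68.34.94.223) does not contain 68.34.94.226
  68.34.94.0/25 (68.34.94.0 - 68.34.94.127) does not contain 68.34.94.226
  68.34.30.0/23 (68.34.30.0 - 68.34.31.255) does not contain 68.34.94.226
Longest matching prefix is /22 -> next hop VPN-HUB.

VPN-HUB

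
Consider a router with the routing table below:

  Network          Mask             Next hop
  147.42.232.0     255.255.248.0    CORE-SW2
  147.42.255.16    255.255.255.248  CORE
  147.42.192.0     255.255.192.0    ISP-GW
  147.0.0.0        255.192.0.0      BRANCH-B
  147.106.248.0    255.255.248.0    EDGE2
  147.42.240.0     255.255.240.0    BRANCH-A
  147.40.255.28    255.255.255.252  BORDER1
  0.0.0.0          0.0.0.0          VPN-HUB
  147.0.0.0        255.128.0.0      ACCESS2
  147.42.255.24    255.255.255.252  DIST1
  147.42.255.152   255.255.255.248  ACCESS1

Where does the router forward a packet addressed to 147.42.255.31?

BRANCH-A

Routes whose prefix contains 147.42.255.31:
  0.0.0.0/0 (default, matches everything) -> VPN-HUB
  147.0.0.0/9 (147.0.0.0 - 147.127.255.255) -> ACCESS2
  147.0.0.0/10 (147.0.0.0 - 147.63.255.255) -> BRANCH-B
  147.42.192.0/18 (147.42.192.0 - 147.42.255.255) -> ISP-GW
  147.42.240.0/20 (147.42.240.0 - 147.42.255.255) -> BRANCH-A
More-specific entries that do NOT match:
  147.40.255.28/30 (147.40.255.28 - 147.40.255.31) does not contain 147.42.255.31
  147.42.255.24/30 (147.42.255.24 - 147.42.255.27) does not contain 147.42.255.31
  147.42.255.16/29 (147.42.255.16 - 147.42.255.23) does not contain 147.42.255.31
  147.42.255.152/29 (147.42.255.152 - 147.42.255.159) does not contain 147.42.255.31
  147.42.232.0/21 (147.42.232.0 - 147.42.239.255) does not contain 147.42.255.31
  147.106.248.0/21 (147.106.248.0 - 147.106.255.255) does not contain 147.42.255.31
Longest matching prefix is /20 -> next hop BRANCH-A.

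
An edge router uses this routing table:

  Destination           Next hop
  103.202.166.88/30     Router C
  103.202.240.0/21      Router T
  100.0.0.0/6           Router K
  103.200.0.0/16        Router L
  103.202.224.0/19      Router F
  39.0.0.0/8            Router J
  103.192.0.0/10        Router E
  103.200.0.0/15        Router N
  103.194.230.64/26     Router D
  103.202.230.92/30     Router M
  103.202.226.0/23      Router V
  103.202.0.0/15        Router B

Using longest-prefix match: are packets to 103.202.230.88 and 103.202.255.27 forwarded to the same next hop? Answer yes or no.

103.202.230.88: longest match 103.202.224.0/19 -> Router F
103.202.255.27: longest match 103.202.224.0/19 -> Router F

yes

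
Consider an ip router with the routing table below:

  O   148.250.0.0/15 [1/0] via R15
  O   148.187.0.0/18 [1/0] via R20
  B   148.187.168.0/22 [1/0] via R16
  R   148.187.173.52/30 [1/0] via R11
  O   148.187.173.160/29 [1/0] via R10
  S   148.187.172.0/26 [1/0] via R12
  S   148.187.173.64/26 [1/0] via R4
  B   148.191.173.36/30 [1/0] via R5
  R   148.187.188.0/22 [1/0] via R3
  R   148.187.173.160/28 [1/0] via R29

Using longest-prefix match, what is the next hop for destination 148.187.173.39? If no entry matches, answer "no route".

no route

No entry's prefix contains 148.187.173.39; there is no default route.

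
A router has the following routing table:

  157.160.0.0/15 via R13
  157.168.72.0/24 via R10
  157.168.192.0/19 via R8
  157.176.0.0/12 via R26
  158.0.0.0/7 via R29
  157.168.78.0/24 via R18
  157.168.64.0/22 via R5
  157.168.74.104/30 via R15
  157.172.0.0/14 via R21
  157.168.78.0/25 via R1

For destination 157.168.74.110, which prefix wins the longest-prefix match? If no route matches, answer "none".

157.168.74.110 is outside every listed prefix and there is no default route.

none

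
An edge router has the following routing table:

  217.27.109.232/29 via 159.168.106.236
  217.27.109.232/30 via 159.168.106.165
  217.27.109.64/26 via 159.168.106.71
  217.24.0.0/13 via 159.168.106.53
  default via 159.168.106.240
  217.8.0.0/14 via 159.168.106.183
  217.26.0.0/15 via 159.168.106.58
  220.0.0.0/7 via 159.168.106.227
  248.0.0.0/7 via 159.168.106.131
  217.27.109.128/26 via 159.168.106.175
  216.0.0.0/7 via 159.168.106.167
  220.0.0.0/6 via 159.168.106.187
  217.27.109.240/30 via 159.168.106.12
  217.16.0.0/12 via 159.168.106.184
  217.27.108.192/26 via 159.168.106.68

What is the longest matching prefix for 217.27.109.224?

217.26.0.0/15

Entries matching 217.27.109.224:
  0.0.0.0/0 (default, matches everything)
  216.0.0.0/7 (216.0.0.0 - 217.255.255.255)
  217.16.0.0/12 (217.16.0.0 - 217.31.255.255)
  217.24.0.0/13 (217.24.0.0 - 217.31.255.255)
  217.26.0.0/15 (217.26.0.0 - 217.27.255.255)
Most specific is 217.26.0.0/15.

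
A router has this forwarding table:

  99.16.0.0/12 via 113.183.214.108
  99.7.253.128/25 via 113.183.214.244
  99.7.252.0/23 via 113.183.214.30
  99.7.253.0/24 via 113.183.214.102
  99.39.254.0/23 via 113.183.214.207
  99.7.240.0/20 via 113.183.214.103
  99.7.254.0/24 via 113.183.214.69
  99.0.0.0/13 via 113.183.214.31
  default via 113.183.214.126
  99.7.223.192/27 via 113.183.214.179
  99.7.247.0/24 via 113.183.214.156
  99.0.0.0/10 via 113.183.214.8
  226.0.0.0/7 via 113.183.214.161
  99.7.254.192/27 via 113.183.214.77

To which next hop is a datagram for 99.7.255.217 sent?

Routes whose prefix contains 99.7.255.217:
  0.0.0.0/0 (default, matches everything) -> 113.183.214.126
  99.0.0.0/10 (99.0.0.0 - 99.63.255.255) -> 113.183.214.8
  99.0.0.0/13 (99.0.0.0 - 99.7.255.255) -> 113.183.214.31
  99.7.240.0/20 (99.7.240.0 - 99.7.255.255) -> 113.183.214.103
More-specific entries that do NOT match:
  99.7.223.192/27 (99.7.223.192 - 99.7.223.223) does not contain 99.7.255.217
  99.7.254.192/27 (99.7.254.192 - 99.7.254.223) does not contain 99.7.255.217
  99.7.253.128/25 (99.7.253.128 - 99.7.253.255) does not contain 99.7.255.217
  99.7.253.0/24 (99.7.253.0 - 99.7.253.255) does not contain 99.7.255.217
  99.7.254.0/24 (99.7.254.0 - 99.7.254.255) does not contain 99.7.255.217
  99.7.247.0/24 (99.7.247.0 - 99.7.247.255) does not contain 99.7.255.217
  99.7.252.0/23 (99.7.252.0 - 99.7.253.255) does not contain 99.7.255.217
  99.39.254.0/23 (99.39.254.0 - 99.39.255.255) does not contain 99.7.255.217
Longest matching prefix is /20 -> next hop 113.183.214.103.

113.183.214.103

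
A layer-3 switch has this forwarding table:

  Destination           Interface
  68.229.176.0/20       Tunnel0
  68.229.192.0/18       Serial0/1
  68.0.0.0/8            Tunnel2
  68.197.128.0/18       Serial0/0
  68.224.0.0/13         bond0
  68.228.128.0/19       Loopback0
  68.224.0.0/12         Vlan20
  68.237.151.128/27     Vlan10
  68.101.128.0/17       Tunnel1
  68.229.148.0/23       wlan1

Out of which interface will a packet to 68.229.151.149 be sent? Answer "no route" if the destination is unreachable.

bond0

Routes whose prefix contains 68.229.151.149:
  68.0.0.0/8 (68.0.0.0 - 68.255.255.255) -> Tunnel2
  68.224.0.0/12 (68.224.0.0 - 68.239.255.255) -> Vlan20
  68.224.0.0/13 (68.224.0.0 - 68.231.255.255) -> bond0
More-specific entries that do NOT match:
  68.237.151.128/27 (68.237.151.128 - 68.237.151.159) does not contain 68.229.151.149
  68.229.148.0/23 (68.229.148.0 - 68.229.149.255) does not contain 68.229.151.149
  68.229.176.0/20 (68.229.176.0 - 68.229.191.255) does not contain 68.229.151.149
  68.228.128.0/19 (68.228.128.0 - 68.228.159.255) does not contain 68.229.151.149
  68.229.192.0/18 (68.229.192.0 - 68.229.255.255) does not contain 68.229.151.149
  68.197.128.0/18 (68.197.128.0 - 68.197.191.255) does not contain 68.229.151.149
  68.101.128.0/17 (68.101.128.0 - 68.101.255.255) does not contain 68.229.151.149
Longest matching prefix is /13 -> interface bond0.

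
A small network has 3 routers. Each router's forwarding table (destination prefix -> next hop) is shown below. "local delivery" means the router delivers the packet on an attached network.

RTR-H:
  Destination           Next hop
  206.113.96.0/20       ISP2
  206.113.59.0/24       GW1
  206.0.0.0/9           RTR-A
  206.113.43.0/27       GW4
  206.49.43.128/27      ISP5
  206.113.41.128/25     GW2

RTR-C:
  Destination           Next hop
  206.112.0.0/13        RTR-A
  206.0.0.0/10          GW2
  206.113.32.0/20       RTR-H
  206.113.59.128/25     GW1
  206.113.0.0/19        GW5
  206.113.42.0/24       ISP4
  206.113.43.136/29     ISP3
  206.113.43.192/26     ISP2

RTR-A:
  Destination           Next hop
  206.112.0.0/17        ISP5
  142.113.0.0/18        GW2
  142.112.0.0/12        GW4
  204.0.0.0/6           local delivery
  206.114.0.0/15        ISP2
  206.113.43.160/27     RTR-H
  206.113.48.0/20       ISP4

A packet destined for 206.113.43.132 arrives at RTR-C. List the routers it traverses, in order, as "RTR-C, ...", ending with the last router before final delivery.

RTR-C, RTR-H, RTR-A

At RTR-C: longest match for 206.113.43.132 is 206.113.32.0/20 -> RTR-H
At RTR-H: longest match for 206.113.43.132 is 206.0.0.0/9 -> RTR-A
At RTR-A: longest match for 206.113.43.132 is 204.0.0.0/6 -> local delivery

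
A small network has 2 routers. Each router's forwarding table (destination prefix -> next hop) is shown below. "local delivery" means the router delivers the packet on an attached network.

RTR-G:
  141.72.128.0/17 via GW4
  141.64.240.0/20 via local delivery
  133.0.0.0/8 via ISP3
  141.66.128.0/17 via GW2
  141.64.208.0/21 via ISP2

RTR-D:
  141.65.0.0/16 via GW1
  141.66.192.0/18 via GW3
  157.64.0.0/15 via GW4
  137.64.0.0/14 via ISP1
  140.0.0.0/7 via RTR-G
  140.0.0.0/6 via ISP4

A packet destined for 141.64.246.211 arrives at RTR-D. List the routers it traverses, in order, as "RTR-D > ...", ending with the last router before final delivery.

RTR-D > RTR-G

At RTR-D: longest match for 141.64.246.211 is 140.0.0.0/7 -> RTR-G
At RTR-G: longest match for 141.64.246.211 is 141.64.240.0/20 -> local delivery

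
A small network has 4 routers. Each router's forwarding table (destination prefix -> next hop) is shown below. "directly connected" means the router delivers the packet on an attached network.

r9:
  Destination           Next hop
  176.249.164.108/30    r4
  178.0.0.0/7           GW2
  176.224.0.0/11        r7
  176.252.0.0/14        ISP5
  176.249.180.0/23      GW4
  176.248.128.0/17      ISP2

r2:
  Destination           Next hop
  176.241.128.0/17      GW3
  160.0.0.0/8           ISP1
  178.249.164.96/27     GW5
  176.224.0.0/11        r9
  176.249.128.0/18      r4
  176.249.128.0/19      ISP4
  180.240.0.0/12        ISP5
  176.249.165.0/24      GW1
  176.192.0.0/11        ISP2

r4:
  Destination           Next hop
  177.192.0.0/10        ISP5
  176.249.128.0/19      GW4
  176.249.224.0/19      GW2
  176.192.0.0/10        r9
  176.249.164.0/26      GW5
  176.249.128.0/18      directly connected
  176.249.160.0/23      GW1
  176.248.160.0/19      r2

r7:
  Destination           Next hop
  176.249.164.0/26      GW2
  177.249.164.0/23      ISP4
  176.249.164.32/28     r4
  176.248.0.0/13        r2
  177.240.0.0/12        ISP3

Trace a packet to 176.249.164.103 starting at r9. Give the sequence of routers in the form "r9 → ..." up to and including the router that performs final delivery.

At r9: longest match for 176.249.164.103 is 176.224.0.0/11 -> r7
At r7: longest match for 176.249.164.103 is 176.248.0.0/13 -> r2
At r2: longest match for 176.249.164.103 is 176.249.128.0/18 -> r4
At r4: longest match for 176.249.164.103 is 176.249.128.0/18 -> directly connected

r9 → r7 → r2 → r4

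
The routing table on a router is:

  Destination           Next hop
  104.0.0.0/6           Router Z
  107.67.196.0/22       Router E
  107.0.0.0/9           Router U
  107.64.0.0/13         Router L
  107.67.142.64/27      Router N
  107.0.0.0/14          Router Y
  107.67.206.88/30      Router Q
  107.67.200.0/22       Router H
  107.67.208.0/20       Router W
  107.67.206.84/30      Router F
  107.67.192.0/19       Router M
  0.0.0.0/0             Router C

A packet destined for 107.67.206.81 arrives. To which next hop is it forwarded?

Routes whose prefix contains 107.67.206.81:
  0.0.0.0/0 (default, matches everything) -> Router C
  104.0.0.0/6 (104.0.0.0 - 107.255.255.255) -> Router Z
  107.0.0.0/9 (107.0.0.0 - 107.127.255.255) -> Router U
  107.64.0.0/13 (107.64.0.0 - 107.71.255.255) -> Router L
  107.67.192.0/19 (107.67.192.0 - 107.67.223.255) -> Router M
More-specific entries that do NOT match:
  107.67.206.88/30 (107.67.206.88 - 107.67.206.91) does not contain 107.67.206.81
  107.67.206.84/30 (107.67.206.84 - 107.67.206.87) does not contain 107.67.206.81
  107.67.142.64/27 (107.67.142.64 - 107.67.142.95) does not contain 107.67.206.81
  107.67.196.0/22 (107.67.196.0 - 107.67.199.255) does not contain 107.67.206.81
  107.67.200.0/22 (107.67.200.0 - 107.67.203.255) does not contain 107.67.206.81
  107.67.208.0/20 (107.67.208.0 - 107.67.223.255) does not contain 107.67.206.81
Longest matching prefix is /19 -> next hop Router M.

Router M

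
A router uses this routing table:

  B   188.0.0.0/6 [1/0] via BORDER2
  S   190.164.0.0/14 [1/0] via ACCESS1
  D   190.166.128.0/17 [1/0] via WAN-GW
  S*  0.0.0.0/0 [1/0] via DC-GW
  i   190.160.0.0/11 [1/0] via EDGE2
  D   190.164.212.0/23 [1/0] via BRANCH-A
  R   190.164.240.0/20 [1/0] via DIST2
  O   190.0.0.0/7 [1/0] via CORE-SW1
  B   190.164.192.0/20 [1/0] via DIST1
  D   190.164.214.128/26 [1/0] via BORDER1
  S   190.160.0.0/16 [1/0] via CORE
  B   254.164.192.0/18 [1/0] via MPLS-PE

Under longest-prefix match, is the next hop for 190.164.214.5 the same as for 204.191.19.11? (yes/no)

no

190.164.214.5: longest match 190.164.0.0/14 -> ACCESS1
204.191.19.11: longest match 0.0.0.0/0 -> DC-GW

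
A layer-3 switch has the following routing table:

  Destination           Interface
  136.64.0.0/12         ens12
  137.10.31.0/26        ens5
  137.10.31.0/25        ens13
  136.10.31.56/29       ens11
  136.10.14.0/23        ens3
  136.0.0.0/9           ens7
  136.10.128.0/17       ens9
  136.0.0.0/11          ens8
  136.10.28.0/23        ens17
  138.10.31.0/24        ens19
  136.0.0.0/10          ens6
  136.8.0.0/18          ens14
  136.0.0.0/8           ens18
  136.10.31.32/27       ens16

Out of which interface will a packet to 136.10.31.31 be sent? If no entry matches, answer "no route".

Routes whose prefix contains 136.10.31.31:
  136.0.0.0/8 (136.0.0.0 - 136.255.255.255) -> ens18
  136.0.0.0/9 (136.0.0.0 - 136.127.255.255) -> ens7
  136.0.0.0/10 (136.0.0.0 - 136.63.255.255) -> ens6
  136.0.0.0/11 (136.0.0.0 - 136.31.255.255) -> ens8
More-specific entries that do NOT match:
  136.10.31.56/29 (136.10.31.56 - 136.10.31.63) does not contain 136.10.31.31
  136.10.31.32/27 (136.10.31.32 - 136.10.31.63) does not contain 136.10.31.31
  137.10.31.0/26 (137.10.31.0 - 137.10.31.63) does not contain 136.10.31.31
  137.10.31.0/25 (137.10.31.0 - 137.10.31.127) does not contain 136.10.31.31
  138.10.31.0/24 (138.10.31.0 - 138.10.31.255) does not contain 136.10.31.31
  136.10.14.0/23 (136.10.14.0 - 136.10.15.255) does not contain 136.10.31.31
  136.10.28.0/23 (136.10.28.0 - 136.10.29.255) does not contain 136.10.31.31
  136.8.0.0/18 (136.8.0.0 - 136.8.63.255) does not contain 136.10.31.31
  136.10.128.0/17 (136.10.128.0 - 136.10.255.255) does not contain 136.10.31.31
  136.64.0.0/12 (136.64.0.0 - 136.79.255.255) does not contain 136.10.31.31
Longest matching prefix is /11 -> interface ens8.

ens8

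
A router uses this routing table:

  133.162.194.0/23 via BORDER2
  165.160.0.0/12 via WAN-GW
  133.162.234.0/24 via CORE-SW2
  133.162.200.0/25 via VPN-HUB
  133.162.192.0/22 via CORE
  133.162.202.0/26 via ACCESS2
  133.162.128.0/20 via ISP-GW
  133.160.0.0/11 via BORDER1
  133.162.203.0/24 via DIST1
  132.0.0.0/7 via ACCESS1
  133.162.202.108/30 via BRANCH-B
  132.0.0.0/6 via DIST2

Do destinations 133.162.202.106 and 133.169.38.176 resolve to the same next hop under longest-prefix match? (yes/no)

133.162.202.106: longest match 133.160.0.0/11 -> BORDER1
133.169.38.176: longest match 133.160.0.0/11 -> BORDER1

yes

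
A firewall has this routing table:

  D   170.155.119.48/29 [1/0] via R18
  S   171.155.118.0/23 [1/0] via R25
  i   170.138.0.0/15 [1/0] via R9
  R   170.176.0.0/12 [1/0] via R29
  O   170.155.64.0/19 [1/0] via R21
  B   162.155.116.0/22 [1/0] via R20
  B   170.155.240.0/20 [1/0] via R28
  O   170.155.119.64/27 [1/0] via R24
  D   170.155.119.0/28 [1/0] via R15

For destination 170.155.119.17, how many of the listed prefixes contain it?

No listed prefix contains 170.155.119.17.
Total matching entries: 0.

0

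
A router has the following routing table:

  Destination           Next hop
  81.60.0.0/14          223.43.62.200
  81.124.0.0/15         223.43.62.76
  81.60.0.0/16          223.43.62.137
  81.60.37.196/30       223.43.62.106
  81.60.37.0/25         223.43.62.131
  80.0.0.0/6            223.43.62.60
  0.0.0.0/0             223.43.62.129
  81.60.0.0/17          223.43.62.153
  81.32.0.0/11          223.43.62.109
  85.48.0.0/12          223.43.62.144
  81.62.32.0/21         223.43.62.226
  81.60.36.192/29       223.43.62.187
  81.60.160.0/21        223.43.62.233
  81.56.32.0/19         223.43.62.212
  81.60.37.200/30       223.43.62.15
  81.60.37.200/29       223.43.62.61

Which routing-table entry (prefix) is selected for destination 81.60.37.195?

Entries matching 81.60.37.195:
  0.0.0.0/0 (default, matches everything)
  80.0.0.0/6 (80.0.0.0 - 83.255.255.255)
  81.32.0.0/11 (81.32.0.0 - 81.63.255.255)
  81.60.0.0/14 (81.60.0.0 - 81.63.255.255)
  81.60.0.0/16 (81.60.0.0 - 81.60.255.255)
  81.60.0.0/17 (81.60.0.0 - 81.60.127.255)
Most specific is 81.60.0.0/17.

81.60.0.0/17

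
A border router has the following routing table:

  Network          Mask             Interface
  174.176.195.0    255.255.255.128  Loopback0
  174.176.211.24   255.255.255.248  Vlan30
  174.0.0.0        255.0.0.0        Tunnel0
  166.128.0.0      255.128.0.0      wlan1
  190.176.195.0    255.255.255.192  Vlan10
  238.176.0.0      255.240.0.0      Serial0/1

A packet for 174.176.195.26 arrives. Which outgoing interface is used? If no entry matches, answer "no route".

Loopback0

Routes whose prefix contains 174.176.195.26:
  174.0.0.0/8 (174.0.0.0 - 174.255.255.255) -> Tunnel0
  174.176.195.0/25 (174.176.195.0 - 174.176.195.127) -> Loopback0
More-specific entries that do NOT match:
  174.176.211.24/29 (174.176.211.24 - 174.176.211.31) does not contain 174.176.195.26
  190.176.195.0/26 (190.176.195.0 - 190.176.195.63) does not contain 174.176.195.26
Longest matching prefix is /25 -> interface Loopback0.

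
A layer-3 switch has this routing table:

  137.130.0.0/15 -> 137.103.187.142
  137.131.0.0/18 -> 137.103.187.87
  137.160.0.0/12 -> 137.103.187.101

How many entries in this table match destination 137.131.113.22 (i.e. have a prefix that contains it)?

Prefixes containing 137.131.113.22:
  137.130.0.0/15 (137.130.0.0 - 137.131.255.255)
Total matching entries: 1.

1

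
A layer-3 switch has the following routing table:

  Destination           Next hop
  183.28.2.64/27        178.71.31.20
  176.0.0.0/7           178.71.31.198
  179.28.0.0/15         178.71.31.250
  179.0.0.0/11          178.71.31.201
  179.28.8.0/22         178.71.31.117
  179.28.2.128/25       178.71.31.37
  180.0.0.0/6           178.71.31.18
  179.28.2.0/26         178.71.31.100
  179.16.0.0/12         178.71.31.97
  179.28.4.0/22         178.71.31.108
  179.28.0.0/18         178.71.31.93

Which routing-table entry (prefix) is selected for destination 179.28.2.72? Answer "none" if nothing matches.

Entries matching 179.28.2.72:
  179.0.0.0/11 (179.0.0.0 - 179.31.255.255)
  179.16.0.0/12 (179.16.0.0 - 179.31.255.255)
  179.28.0.0/15 (179.28.0.0 - 179.29.255.255)
  179.28.0.0/18 (179.28.0.0 - 179.28.63.255)
Most specific is 179.28.0.0/18.

179.28.0.0/18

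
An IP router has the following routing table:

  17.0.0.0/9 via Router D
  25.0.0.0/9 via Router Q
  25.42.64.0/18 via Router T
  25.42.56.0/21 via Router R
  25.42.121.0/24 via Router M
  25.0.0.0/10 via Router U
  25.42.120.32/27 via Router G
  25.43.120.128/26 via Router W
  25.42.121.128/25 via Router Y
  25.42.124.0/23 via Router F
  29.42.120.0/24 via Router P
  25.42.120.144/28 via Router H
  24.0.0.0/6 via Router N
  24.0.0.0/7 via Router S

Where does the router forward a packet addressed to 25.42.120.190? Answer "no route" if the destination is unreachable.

Router T

Routes whose prefix contains 25.42.120.190:
  24.0.0.0/6 (24.0.0.0 - 27.255.255.255) -> Router N
  24.0.0.0/7 (24.0.0.0 - 25.255.255.255) -> Router S
  25.0.0.0/9 (25.0.0.0 - 25.127.255.255) -> Router Q
  25.0.0.0/10 (25.0.0.0 - 25.63.255.255) -> Router U
  25.42.64.0/18 (25.42.64.0 - 25.42.127.255) -> Router T
More-specific entries that do NOT match:
  25.42.120.144/28 (25.42.120.144 - 25.42.120.159) does not contain 25.42.120.190
  25.42.120.32/27 (25.42.120.32 - 25.42.120.63) does not contain 25.42.120.190
  25.43.120.128/26 (25.43.120.128 - 25.43.120.191) does not contain 25.42.120.190
  25.42.121.128/25 (25.42.121.128 - 25.42.121.255) does not contain 25.42.120.190
  25.42.121.0/24 (25.42.121.0 - 25.42.121.255) does not contain 25.42.120.190
  29.42.120.0/24 (29.42.120.0 - 29.42.120.255) does not contain 25.42.120.190
  25.42.124.0/23 (25.42.124.0 - 25.42.125.255) does not contain 25.42.120.190
  25.42.56.0/21 (25.42.56.0 - 25.42.63.255) does not contain 25.42.120.190
Longest matching prefix is /18 -> next hop Router T.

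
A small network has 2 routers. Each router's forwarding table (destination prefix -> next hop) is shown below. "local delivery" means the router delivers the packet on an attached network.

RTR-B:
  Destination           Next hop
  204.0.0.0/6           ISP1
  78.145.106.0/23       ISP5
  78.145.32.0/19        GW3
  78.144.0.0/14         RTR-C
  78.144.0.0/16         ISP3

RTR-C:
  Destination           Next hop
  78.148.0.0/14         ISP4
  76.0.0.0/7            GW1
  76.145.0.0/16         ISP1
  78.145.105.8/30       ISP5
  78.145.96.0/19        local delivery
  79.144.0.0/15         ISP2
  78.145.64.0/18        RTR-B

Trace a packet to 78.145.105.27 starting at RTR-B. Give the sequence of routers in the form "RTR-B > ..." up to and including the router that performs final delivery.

RTR-B > RTR-C

At RTR-B: longest match for 78.145.105.27 is 78.144.0.0/14 -> RTR-C
At RTR-C: longest match for 78.145.105.27 is 78.145.96.0/19 -> local delivery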